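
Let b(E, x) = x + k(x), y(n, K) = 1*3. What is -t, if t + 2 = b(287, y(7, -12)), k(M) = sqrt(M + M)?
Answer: -1 - sqrt(6) ≈ -3.4495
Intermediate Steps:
k(M) = sqrt(2)*sqrt(M) (k(M) = sqrt(2*M) = sqrt(2)*sqrt(M))
y(n, K) = 3
b(E, x) = x + sqrt(2)*sqrt(x)
t = 1 + sqrt(6) (t = -2 + (3 + sqrt(2)*sqrt(3)) = -2 + (3 + sqrt(6)) = 1 + sqrt(6) ≈ 3.4495)
-t = -(1 + sqrt(6)) = -1 - sqrt(6)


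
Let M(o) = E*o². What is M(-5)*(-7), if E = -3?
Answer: 525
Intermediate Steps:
M(o) = -3*o²
M(-5)*(-7) = -3*(-5)²*(-7) = -3*25*(-7) = -75*(-7) = 525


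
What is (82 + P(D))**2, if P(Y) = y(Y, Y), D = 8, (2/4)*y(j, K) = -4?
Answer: 5476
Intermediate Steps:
y(j, K) = -8 (y(j, K) = 2*(-4) = -8)
P(Y) = -8
(82 + P(D))**2 = (82 - 8)**2 = 74**2 = 5476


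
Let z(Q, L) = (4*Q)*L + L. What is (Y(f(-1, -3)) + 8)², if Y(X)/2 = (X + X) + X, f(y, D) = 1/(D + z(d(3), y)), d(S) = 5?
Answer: 961/16 ≈ 60.063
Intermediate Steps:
z(Q, L) = L + 4*L*Q (z(Q, L) = 4*L*Q + L = L + 4*L*Q)
f(y, D) = 1/(D + 21*y) (f(y, D) = 1/(D + y*(1 + 4*5)) = 1/(D + y*(1 + 20)) = 1/(D + y*21) = 1/(D + 21*y))
Y(X) = 6*X (Y(X) = 2*((X + X) + X) = 2*(2*X + X) = 2*(3*X) = 6*X)
(Y(f(-1, -3)) + 8)² = (6/(-3 + 21*(-1)) + 8)² = (6/(-3 - 21) + 8)² = (6/(-24) + 8)² = (6*(-1/24) + 8)² = (-¼ + 8)² = (31/4)² = 961/16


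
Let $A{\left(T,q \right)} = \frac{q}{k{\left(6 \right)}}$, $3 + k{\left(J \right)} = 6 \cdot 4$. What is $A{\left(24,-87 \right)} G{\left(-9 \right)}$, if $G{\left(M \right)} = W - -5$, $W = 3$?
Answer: $- \frac{232}{7} \approx -33.143$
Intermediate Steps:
$k{\left(J \right)} = 21$ ($k{\left(J \right)} = -3 + 6 \cdot 4 = -3 + 24 = 21$)
$A{\left(T,q \right)} = \frac{q}{21}$
$G{\left(M \right)} = 8$ ($G{\left(M \right)} = 3 - -5 = 3 + 5 = 8$)
$A{\left(24,-87 \right)} G{\left(-9 \right)} = \frac{1}{21} \left(-87\right) 8 = \left(- \frac{29}{7}\right) 8 = - \frac{232}{7}$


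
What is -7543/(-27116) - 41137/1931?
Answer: -1100905359/52360996 ≈ -21.025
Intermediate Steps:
-7543/(-27116) - 41137/1931 = -7543*(-1/27116) - 41137*1/1931 = 7543/27116 - 41137/1931 = -1100905359/52360996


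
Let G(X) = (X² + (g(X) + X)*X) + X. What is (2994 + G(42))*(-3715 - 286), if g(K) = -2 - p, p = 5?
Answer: -25086270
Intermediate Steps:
g(K) = -7 (g(K) = -2 - 1*5 = -2 - 5 = -7)
G(X) = X + X² + X*(-7 + X) (G(X) = (X² + (-7 + X)*X) + X = (X² + X*(-7 + X)) + X = X + X² + X*(-7 + X))
(2994 + G(42))*(-3715 - 286) = (2994 + 2*42*(-3 + 42))*(-3715 - 286) = (2994 + 2*42*39)*(-4001) = (2994 + 3276)*(-4001) = 6270*(-4001) = -25086270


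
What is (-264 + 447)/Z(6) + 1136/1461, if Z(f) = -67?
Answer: -191251/97887 ≈ -1.9538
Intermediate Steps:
(-264 + 447)/Z(6) + 1136/1461 = (-264 + 447)/(-67) + 1136/1461 = 183*(-1/67) + 1136*(1/1461) = -183/67 + 1136/1461 = -191251/97887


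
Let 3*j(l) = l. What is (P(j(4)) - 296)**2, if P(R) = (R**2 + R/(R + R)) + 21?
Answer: 24098281/324 ≈ 74377.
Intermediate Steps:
j(l) = l/3
P(R) = 43/2 + R**2 (P(R) = (R**2 + R/((2*R))) + 21 = (R**2 + (1/(2*R))*R) + 21 = (R**2 + 1/2) + 21 = (1/2 + R**2) + 21 = 43/2 + R**2)
(P(j(4)) - 296)**2 = ((43/2 + ((1/3)*4)**2) - 296)**2 = ((43/2 + (4/3)**2) - 296)**2 = ((43/2 + 16/9) - 296)**2 = (419/18 - 296)**2 = (-4909/18)**2 = 24098281/324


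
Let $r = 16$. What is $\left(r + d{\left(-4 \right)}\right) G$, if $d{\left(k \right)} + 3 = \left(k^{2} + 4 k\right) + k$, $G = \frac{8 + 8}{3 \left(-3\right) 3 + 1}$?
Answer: $- \frac{72}{13} \approx -5.5385$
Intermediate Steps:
$G = - \frac{8}{13}$ ($G = \frac{16}{\left(-9\right) 3 + 1} = \frac{16}{-27 + 1} = \frac{16}{-26} = 16 \left(- \frac{1}{26}\right) = - \frac{8}{13} \approx -0.61539$)
$d{\left(k \right)} = -3 + k^{2} + 5 k$ ($d{\left(k \right)} = -3 + \left(\left(k^{2} + 4 k\right) + k\right) = -3 + \left(k^{2} + 5 k\right) = -3 + k^{2} + 5 k$)
$\left(r + d{\left(-4 \right)}\right) G = \left(16 + \left(-3 + \left(-4\right)^{2} + 5 \left(-4\right)\right)\right) \left(- \frac{8}{13}\right) = \left(16 - 7\right) \left(- \frac{8}{13}\right) = 9 \left(- \frac{8}{13}\right) = - \frac{72}{13}$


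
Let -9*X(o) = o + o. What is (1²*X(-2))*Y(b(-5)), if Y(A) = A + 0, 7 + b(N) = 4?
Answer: -4/3 ≈ -1.3333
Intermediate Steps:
b(N) = -3 (b(N) = -7 + 4 = -3)
Y(A) = A
X(o) = -2*o/9 (X(o) = -(o + o)/9 = -2*o/9)
(1²*X(-2))*Y(b(-5)) = (1²*(-2/9*(-2)))*(-3) = (1*(4/9))*(-3) = (4/9)*(-3) = -4/3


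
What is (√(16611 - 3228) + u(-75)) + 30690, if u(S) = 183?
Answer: 30873 + 3*√1487 ≈ 30989.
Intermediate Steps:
(√(16611 - 3228) + u(-75)) + 30690 = (√(16611 - 3228) + 183) + 30690 = (√13383 + 183) + 30690 = (3*√1487 + 183) + 30690 = (183 + 3*√1487) + 30690 = 30873 + 3*√1487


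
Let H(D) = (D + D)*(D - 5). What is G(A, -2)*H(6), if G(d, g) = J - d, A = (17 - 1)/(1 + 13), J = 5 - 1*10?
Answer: -516/7 ≈ -73.714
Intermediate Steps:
J = -5 (J = 5 - 10 = -5)
A = 8/7 (A = 16/14 = 16*(1/14) = 8/7 ≈ 1.1429)
H(D) = 2*D*(-5 + D) (H(D) = (2*D)*(-5 + D) = 2*D*(-5 + D))
G(d, g) = -5 - d
G(A, -2)*H(6) = (-5 - 1*8/7)*(2*6*(-5 + 6)) = (-5 - 8/7)*(2*6*1) = -43/7*12 = -516/7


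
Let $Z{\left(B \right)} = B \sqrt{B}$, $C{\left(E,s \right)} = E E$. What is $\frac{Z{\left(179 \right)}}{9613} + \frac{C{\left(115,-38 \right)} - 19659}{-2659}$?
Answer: $\frac{6434}{2659} + \frac{179 \sqrt{179}}{9613} \approx 2.6688$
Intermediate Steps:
$C{\left(E,s \right)} = E^{2}$
$Z{\left(B \right)} = B^{\frac{3}{2}}$
$\frac{Z{\left(179 \right)}}{9613} + \frac{C{\left(115,-38 \right)} - 19659}{-2659} = \frac{179^{\frac{3}{2}}}{9613} + \frac{115^{2} - 19659}{-2659} = 179 \sqrt{179} \cdot \frac{1}{9613} + \left(13225 - 19659\right) \left(- \frac{1}{2659}\right) = \frac{179 \sqrt{179}}{9613} - - \frac{6434}{2659} = \frac{179 \sqrt{179}}{9613} + \frac{6434}{2659} = \frac{6434}{2659} + \frac{179 \sqrt{179}}{9613}$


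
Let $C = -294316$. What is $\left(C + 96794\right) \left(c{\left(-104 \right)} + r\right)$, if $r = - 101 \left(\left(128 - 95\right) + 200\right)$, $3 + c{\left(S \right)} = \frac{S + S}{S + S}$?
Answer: $4648680270$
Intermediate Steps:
$c{\left(S \right)} = -2$ ($c{\left(S \right)} = -3 + \frac{S + S}{S + S} = -3 + \frac{2 S}{2 S} = -3 + 2 S \frac{1}{2 S} = -3 + 1 = -2$)
$r = -23533$ ($r = - 101 \left(33 + 200\right) = \left(-101\right) 233 = -23533$)
$\left(C + 96794\right) \left(c{\left(-104 \right)} + r\right) = \left(-294316 + 96794\right) \left(-2 - 23533\right) = \left(-197522\right) \left(-23535\right) = 4648680270$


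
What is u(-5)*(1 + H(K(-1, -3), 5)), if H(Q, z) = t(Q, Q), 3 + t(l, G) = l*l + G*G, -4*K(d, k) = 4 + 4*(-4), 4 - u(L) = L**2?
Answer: -336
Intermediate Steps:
u(L) = 4 - L**2
K(d, k) = 3 (K(d, k) = -(4 + 4*(-4))/4 = -(4 - 16)/4 = -1/4*(-12) = 3)
t(l, G) = -3 + G**2 + l**2 (t(l, G) = -3 + (l*l + G*G) = -3 + (l**2 + G**2) = -3 + (G**2 + l**2) = -3 + G**2 + l**2)
H(Q, z) = -3 + 2*Q**2 (H(Q, z) = -3 + Q**2 + Q**2 = -3 + 2*Q**2)
u(-5)*(1 + H(K(-1, -3), 5)) = (4 - 1*(-5)**2)*(1 + (-3 + 2*3**2)) = (4 - 1*25)*(1 + (-3 + 2*9)) = (4 - 25)*(1 + (-3 + 18)) = -21*(1 + 15) = -21*16 = -336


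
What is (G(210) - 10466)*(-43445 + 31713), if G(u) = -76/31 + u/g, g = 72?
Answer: 11418694007/93 ≈ 1.2278e+8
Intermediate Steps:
G(u) = -76/31 + u/72
(G(210) - 10466)*(-43445 + 31713) = ((-76/31 + (1/72)*210) - 10466)*(-43445 + 31713) = ((-76/31 + 35/12) - 10466)*(-11732) = (173/372 - 10466)*(-11732) = -3893179/372*(-11732) = 11418694007/93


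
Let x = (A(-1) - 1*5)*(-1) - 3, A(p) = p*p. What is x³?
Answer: 1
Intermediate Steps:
A(p) = p²
x = 1 (x = ((-1)² - 1*5)*(-1) - 3 = (1 - 5)*(-1) - 3 = -4*(-1) - 3 = 4 - 3 = 1)
x³ = 1³ = 1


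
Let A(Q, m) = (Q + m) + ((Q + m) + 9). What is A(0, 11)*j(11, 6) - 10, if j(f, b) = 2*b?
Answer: 362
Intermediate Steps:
A(Q, m) = 9 + 2*Q + 2*m (A(Q, m) = (Q + m) + (9 + Q + m) = 9 + 2*Q + 2*m)
A(0, 11)*j(11, 6) - 10 = (9 + 2*0 + 2*11)*(2*6) - 10 = (9 + 0 + 22)*12 - 10 = 31*12 - 10 = 372 - 10 = 362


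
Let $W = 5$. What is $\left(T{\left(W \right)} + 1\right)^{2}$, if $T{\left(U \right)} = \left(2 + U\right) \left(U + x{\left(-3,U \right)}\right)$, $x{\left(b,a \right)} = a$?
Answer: $5041$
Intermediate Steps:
$T{\left(U \right)} = 2 U \left(2 + U\right)$ ($T{\left(U \right)} = \left(2 + U\right) \left(U + U\right) = \left(2 + U\right) 2 U = 2 U \left(2 + U\right)$)
$\left(T{\left(W \right)} + 1\right)^{2} = \left(2 \cdot 5 \left(2 + 5\right) + 1\right)^{2} = \left(2 \cdot 5 \cdot 7 + 1\right)^{2} = \left(70 + 1\right)^{2} = 71^{2} = 5041$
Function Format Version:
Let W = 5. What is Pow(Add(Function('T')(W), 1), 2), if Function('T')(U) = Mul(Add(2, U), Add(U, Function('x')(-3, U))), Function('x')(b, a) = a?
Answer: 5041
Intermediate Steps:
Function('T')(U) = Mul(2, U, Add(2, U)) (Function('T')(U) = Mul(Add(2, U), Add(U, U)) = Mul(Add(2, U), Mul(2, U)) = Mul(2, U, Add(2, U)))
Pow(Add(Function('T')(W), 1), 2) = Pow(Add(Mul(2, 5, Add(2, 5)), 1), 2) = Pow(Add(Mul(2, 5, 7), 1), 2) = Pow(Add(70, 1), 2) = Pow(71, 2) = 5041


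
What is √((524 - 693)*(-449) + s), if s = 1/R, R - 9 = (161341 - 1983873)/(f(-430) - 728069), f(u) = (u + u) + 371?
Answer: 36*√1027804129831267/4189777 ≈ 275.47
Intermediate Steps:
f(u) = 371 + 2*u (f(u) = 2*u + 371 = 371 + 2*u)
R = 4189777/364279 (R = 9 + (161341 - 1983873)/((371 + 2*(-430)) - 728069) = 9 - 1822532/((371 - 860) - 728069) = 9 - 1822532/(-489 - 728069) = 9 - 1822532/(-728558) = 9 - 1822532*(-1/728558) = 9 + 911266/364279 = 4189777/364279 ≈ 11.502)
s = 364279/4189777 (s = 1/(4189777/364279) = 364279/4189777 ≈ 0.086945)
√((524 - 693)*(-449) + s) = √((524 - 693)*(-449) + 364279/4189777) = √(-169*(-449) + 364279/4189777) = √(75881 + 364279/4189777) = √(317924832816/4189777) = 36*√1027804129831267/4189777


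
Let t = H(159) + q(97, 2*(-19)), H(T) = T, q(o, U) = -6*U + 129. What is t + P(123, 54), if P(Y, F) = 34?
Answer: 550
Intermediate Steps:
q(o, U) = 129 - 6*U
t = 516 (t = 159 + (129 - 12*(-19)) = 159 + (129 - 6*(-38)) = 159 + (129 + 228) = 159 + 357 = 516)
t + P(123, 54) = 516 + 34 = 550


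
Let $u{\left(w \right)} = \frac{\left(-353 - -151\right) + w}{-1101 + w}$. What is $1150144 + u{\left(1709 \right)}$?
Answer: $\frac{699289059}{608} \approx 1.1501 \cdot 10^{6}$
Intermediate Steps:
$u{\left(w \right)} = \frac{-202 + w}{-1101 + w}$ ($u{\left(w \right)} = \frac{\left(-353 + 151\right) + w}{-1101 + w} = \frac{-202 + w}{-1101 + w}$)
$1150144 + u{\left(1709 \right)} = 1150144 + \frac{-202 + 1709}{-1101 + 1709} = 1150144 + \frac{1}{608} \cdot 1507 = 1150144 + \frac{1507}{608} = \frac{699289059}{608}$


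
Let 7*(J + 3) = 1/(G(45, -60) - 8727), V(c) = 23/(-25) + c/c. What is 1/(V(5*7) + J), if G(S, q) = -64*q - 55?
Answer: -864850/2525387 ≈ -0.34246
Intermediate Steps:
G(S, q) = -55 - 64*q
V(c) = 2/25 (V(c) = 23*(-1/25) + 1 = -23/25 + 1 = 2/25)
J = -103783/34594 (J = -3 + 1/(7*((-55 - 64*(-60)) - 8727)) = -3 + 1/(7*((-55 + 3840) - 8727)) = -3 + 1/(7*(3785 - 8727)) = -3 + (⅐)/(-4942) = -3 + (⅐)*(-1/4942) = -3 - 1/34594 = -103783/34594 ≈ -3.0000)
1/(V(5*7) + J) = 1/(2/25 - 103783/34594) = 1/(-2525387/864850) = -864850/2525387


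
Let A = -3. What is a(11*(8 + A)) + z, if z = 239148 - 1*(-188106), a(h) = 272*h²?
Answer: 1250054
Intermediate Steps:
z = 427254 (z = 239148 + 188106 = 427254)
a(11*(8 + A)) + z = 272*(11*(8 - 3))² + 427254 = 272*(11*5)² + 427254 = 272*55² + 427254 = 272*3025 + 427254 = 822800 + 427254 = 1250054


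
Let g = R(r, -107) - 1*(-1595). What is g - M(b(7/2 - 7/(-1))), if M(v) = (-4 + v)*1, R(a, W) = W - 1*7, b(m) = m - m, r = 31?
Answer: 1485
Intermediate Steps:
b(m) = 0
R(a, W) = -7 + W (R(a, W) = W - 7 = -7 + W)
M(v) = -4 + v
g = 1481 (g = (-7 - 107) - 1*(-1595) = -114 + 1595 = 1481)
g - M(b(7/2 - 7/(-1))) = 1481 - (-4 + 0) = 1481 - 1*(-4) = 1481 + 4 = 1485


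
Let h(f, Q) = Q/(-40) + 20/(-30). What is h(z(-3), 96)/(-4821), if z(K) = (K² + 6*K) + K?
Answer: 46/72315 ≈ 0.00063611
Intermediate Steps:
z(K) = K² + 7*K
h(f, Q) = -⅔ - Q/40 (h(f, Q) = Q*(-1/40) + 20*(-1/30) = -Q/40 - ⅔ = -⅔ - Q/40)
h(z(-3), 96)/(-4821) = (-⅔ - 1/40*96)/(-4821) = (-⅔ - 12/5)*(-1/4821) = -46/15*(-1/4821) = 46/72315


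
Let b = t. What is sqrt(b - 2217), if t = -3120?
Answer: 3*I*sqrt(593) ≈ 73.055*I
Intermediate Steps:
b = -3120
sqrt(b - 2217) = sqrt(-3120 - 2217) = sqrt(-5337) = 3*I*sqrt(593)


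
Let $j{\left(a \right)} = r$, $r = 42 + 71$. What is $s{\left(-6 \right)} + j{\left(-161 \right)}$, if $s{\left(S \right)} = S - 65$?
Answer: $42$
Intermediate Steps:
$r = 113$
$s{\left(S \right)} = -65 + S$
$j{\left(a \right)} = 113$
$s{\left(-6 \right)} + j{\left(-161 \right)} = \left(-65 - 6\right) + 113 = -71 + 113 = 42$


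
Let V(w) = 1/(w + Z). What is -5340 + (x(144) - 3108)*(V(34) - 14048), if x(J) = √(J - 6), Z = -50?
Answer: 174624153/4 - 224769*√138/16 ≈ 4.3491e+7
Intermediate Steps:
V(w) = 1/(-50 + w) (V(w) = 1/(w - 50) = 1/(-50 + w))
x(J) = √(-6 + J)
-5340 + (x(144) - 3108)*(V(34) - 14048) = -5340 + (√(-6 + 144) - 3108)*(1/(-50 + 34) - 14048) = -5340 + (√138 - 3108)*(1/(-16) - 14048) = -5340 + (-3108 + √138)*(-1/16 - 14048) = -5340 + (-3108 + √138)*(-224769/16) = -5340 + (174645513/4 - 224769*√138/16) = 174624153/4 - 224769*√138/16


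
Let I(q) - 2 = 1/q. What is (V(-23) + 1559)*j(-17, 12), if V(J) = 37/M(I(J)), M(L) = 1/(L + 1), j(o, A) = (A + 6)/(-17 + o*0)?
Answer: -690714/391 ≈ -1766.5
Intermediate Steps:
j(o, A) = -6/17 - A/17 (j(o, A) = (6 + A)/(-17 + 0) = (6 + A)/(-17) = (6 + A)*(-1/17) = -6/17 - A/17)
I(q) = 2 + 1/q
M(L) = 1/(1 + L)
V(J) = 111 + 37/J (V(J) = 37/(1/(1 + (2 + 1/J))) = 37/(1/(3 + 1/J)) = 37*(3 + 1/J) = 111 + 37/J)
(V(-23) + 1559)*j(-17, 12) = ((111 + 37/(-23)) + 1559)*(-6/17 - 1/17*12) = ((111 + 37*(-1/23)) + 1559)*(-6/17 - 12/17) = ((111 - 37/23) + 1559)*(-18/17) = (2516/23 + 1559)*(-18/17) = (38373/23)*(-18/17) = -690714/391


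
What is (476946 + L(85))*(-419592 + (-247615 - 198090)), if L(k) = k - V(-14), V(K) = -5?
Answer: -412777819692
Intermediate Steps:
L(k) = 5 + k (L(k) = k - 1*(-5) = k + 5 = 5 + k)
(476946 + L(85))*(-419592 + (-247615 - 198090)) = (476946 + (5 + 85))*(-419592 + (-247615 - 198090)) = (476946 + 90)*(-419592 - 445705) = 477036*(-865297) = -412777819692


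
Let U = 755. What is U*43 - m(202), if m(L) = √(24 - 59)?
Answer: 32465 - I*√35 ≈ 32465.0 - 5.9161*I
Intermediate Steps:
m(L) = I*√35 (m(L) = √(-35) = I*√35)
U*43 - m(202) = 755*43 - I*√35 = 32465 - I*√35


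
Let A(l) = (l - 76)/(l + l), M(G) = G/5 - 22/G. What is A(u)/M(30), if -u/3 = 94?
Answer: 895/7426 ≈ 0.12052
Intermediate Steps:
M(G) = -22/G + G/5 (M(G) = G*(1/5) - 22/G = G/5 - 22/G = -22/G + G/5)
u = -282 (u = -3*94 = -282)
A(l) = (-76 + l)/(2*l) (A(l) = (-76 + l)/((2*l)) = (-76 + l)*(1/(2*l)) = (-76 + l)/(2*l))
A(u)/M(30) = ((1/2)*(-76 - 282)/(-282))/(-22/30 + (1/5)*30) = ((1/2)*(-1/282)*(-358))/(-22*1/30 + 6) = 179/(282*(-11/15 + 6)) = 179/(282*(79/15)) = (179/282)*(15/79) = 895/7426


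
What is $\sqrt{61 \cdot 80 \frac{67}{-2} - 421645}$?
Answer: $5 i \sqrt{23405} \approx 764.93 i$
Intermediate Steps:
$\sqrt{61 \cdot 80 \frac{67}{-2} - 421645} = \sqrt{4880 \cdot 67 \left(- \frac{1}{2}\right) - 421645} = \sqrt{4880 \left(- \frac{67}{2}\right) - 421645} = \sqrt{-163480 - 421645} = \sqrt{-585125} = 5 i \sqrt{23405}$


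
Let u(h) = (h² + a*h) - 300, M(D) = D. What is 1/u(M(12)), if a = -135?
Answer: -1/1776 ≈ -0.00056306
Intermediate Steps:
u(h) = -300 + h² - 135*h (u(h) = (h² - 135*h) - 300 = -300 + h² - 135*h)
1/u(M(12)) = 1/(-300 + 12² - 135*12) = 1/(-300 + 144 - 1620) = 1/(-1776) = -1/1776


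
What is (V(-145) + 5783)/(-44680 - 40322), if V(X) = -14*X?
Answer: -7813/85002 ≈ -0.091915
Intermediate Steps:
(V(-145) + 5783)/(-44680 - 40322) = (-14*(-145) + 5783)/(-44680 - 40322) = (2030 + 5783)/(-85002) = 7813*(-1/85002) = -7813/85002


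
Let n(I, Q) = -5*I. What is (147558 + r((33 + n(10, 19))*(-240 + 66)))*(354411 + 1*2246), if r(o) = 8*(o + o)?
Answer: 69507456102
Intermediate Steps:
r(o) = 16*o (r(o) = 8*(2*o) = 16*o)
(147558 + r((33 + n(10, 19))*(-240 + 66)))*(354411 + 1*2246) = (147558 + 16*((33 - 5*10)*(-240 + 66)))*(354411 + 1*2246) = (147558 + 16*((33 - 50)*(-174)))*(354411 + 2246) = (147558 + 16*(-17*(-174)))*356657 = (147558 + 16*2958)*356657 = (147558 + 47328)*356657 = 194886*356657 = 69507456102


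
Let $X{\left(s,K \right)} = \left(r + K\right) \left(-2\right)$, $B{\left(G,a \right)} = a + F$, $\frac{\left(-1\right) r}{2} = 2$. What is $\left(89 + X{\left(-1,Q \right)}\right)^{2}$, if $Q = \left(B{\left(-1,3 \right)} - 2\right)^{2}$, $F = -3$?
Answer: $7921$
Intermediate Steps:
$r = -4$ ($r = \left(-2\right) 2 = -4$)
$B{\left(G,a \right)} = -3 + a$ ($B{\left(G,a \right)} = a - 3 = -3 + a$)
$Q = 4$ ($Q = \left(\left(-3 + 3\right) - 2\right)^{2} = \left(0 - 2\right)^{2} = \left(-2\right)^{2} = 4$)
$X{\left(s,K \right)} = 8 - 2 K$ ($X{\left(s,K \right)} = \left(-4 + K\right) \left(-2\right) = 8 - 2 K$)
$\left(89 + X{\left(-1,Q \right)}\right)^{2} = \left(89 + \left(8 - 8\right)\right)^{2} = \left(89 + 0\right)^{2} = 89^{2} = 7921$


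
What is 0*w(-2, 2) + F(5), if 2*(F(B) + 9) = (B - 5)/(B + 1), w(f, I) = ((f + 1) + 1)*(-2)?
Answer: -9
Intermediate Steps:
w(f, I) = -4 - 2*f (w(f, I) = ((1 + f) + 1)*(-2) = (2 + f)*(-2) = -4 - 2*f)
F(B) = -9 + (-5 + B)/(2*(1 + B)) (F(B) = -9 + ((B - 5)/(B + 1))/2 = -9 + ((-5 + B)/(1 + B))/2 = -9 + (-5 + B)/(2*(1 + B)))
0*w(-2, 2) + F(5) = 0*(-4 - 2*(-2)) + (-23 - 17*5)/(2*(1 + 5)) = 0*(-4 + 4) + (½)*(-23 - 85)/6 = 0*0 + (½)*(⅙)*(-108) = 0 - 9 = -9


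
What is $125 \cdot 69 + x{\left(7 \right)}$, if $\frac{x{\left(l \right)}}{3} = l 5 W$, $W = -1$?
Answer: $8520$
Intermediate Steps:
$x{\left(l \right)} = - 15 l$ ($x{\left(l \right)} = 3 l 5 \left(-1\right) = 3 \cdot 5 l \left(-1\right) = 3 \left(- 5 l\right) = - 15 l$)
$125 \cdot 69 + x{\left(7 \right)} = 125 \cdot 69 - 105 = 8625 - 105 = 8520$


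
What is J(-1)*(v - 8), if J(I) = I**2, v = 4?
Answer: -4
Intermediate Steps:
J(-1)*(v - 8) = (-1)**2*(4 - 8) = 1*(-4) = -4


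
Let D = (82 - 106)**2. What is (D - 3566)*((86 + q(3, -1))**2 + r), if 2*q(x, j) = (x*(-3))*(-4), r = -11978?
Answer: 3474380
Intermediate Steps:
q(x, j) = 6*x (q(x, j) = ((x*(-3))*(-4))/2 = (-3*x*(-4))/2 = (12*x)/2 = 6*x)
D = 576 (D = (-24)**2 = 576)
(D - 3566)*((86 + q(3, -1))**2 + r) = (576 - 3566)*((86 + 6*3)**2 - 11978) = -2990*((86 + 18)**2 - 11978) = -2990*(104**2 - 11978) = -2990*(10816 - 11978) = -2990*(-1162) = 3474380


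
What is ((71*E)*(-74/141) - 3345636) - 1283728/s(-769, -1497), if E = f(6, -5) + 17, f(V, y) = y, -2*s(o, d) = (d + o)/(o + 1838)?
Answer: -242680619668/53251 ≈ -4.5573e+6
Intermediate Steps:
s(o, d) = -(d + o)/(2*(1838 + o)) (s(o, d) = -(d + o)/(2*(o + 1838)) = -(d + o)/(2*(1838 + o)))
E = 12 (E = -5 + 17 = 12)
((71*E)*(-74/141) - 3345636) - 1283728/s(-769, -1497) = ((71*12)*(-74/141) - 3345636) - 1283728*2*(1838 - 769)/(-1*(-1497) - 1*(-769)) = (852*(-74*1/141) - 3345636) - 1283728*2138/(1497 + 769) = (852*(-74/141) - 3345636) - 1283728/((½)*(1/1069)*2266) = (-21016/47 - 3345636) - 1283728/1133/1069 = -157265908/47 - 1283728*1069/1133 = -157265908/47 - 1372305232/1133 = -242680619668/53251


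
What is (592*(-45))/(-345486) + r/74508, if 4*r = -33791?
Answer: -622457491/17160980592 ≈ -0.036272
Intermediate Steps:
r = -33791/4 (r = (¼)*(-33791) = -33791/4 ≈ -8447.8)
(592*(-45))/(-345486) + r/74508 = (592*(-45))/(-345486) - 33791/4/74508 = -26640*(-1/345486) - 33791/4*1/74508 = 4440/57581 - 33791/298032 = -622457491/17160980592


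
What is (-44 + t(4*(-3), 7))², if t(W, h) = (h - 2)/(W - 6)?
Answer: 635209/324 ≈ 1960.5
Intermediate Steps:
t(W, h) = (-2 + h)/(-6 + W)
(-44 + t(4*(-3), 7))² = (-44 + (-2 + 7)/(-6 + 4*(-3)))² = (-44 + 5/(-6 - 12))² = (-44 + 5/(-18))² = (-44 - 1/18*5)² = (-44 - 5/18)² = (-797/18)² = 635209/324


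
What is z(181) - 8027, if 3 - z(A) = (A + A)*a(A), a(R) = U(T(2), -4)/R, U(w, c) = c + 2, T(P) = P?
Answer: -8020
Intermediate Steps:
U(w, c) = 2 + c
a(R) = -2/R (a(R) = (2 - 4)/R = -2/R)
z(A) = 7 (z(A) = 3 - (A + A)*(-2/A) = 3 - 2*A*(-2/A) = 3 - 1*(-4) = 3 + 4 = 7)
z(181) - 8027 = 7 - 8027 = -8020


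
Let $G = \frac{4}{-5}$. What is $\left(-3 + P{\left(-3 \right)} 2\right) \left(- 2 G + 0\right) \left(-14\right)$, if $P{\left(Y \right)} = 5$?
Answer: $- \frac{784}{5} \approx -156.8$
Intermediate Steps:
$G = - \frac{4}{5}$ ($G = 4 \left(- \frac{1}{5}\right) = - \frac{4}{5} \approx -0.8$)
$\left(-3 + P{\left(-3 \right)} 2\right) \left(- 2 G + 0\right) \left(-14\right) = \left(-3 + 5 \cdot 2\right) \left(\left(-2\right) \left(- \frac{4}{5}\right) + 0\right) \left(-14\right) = \left(-3 + 10\right) \left(\frac{8}{5} + 0\right) \left(-14\right) = 7 \cdot \frac{8}{5} \left(-14\right) = \frac{56}{5} \left(-14\right) = - \frac{784}{5}$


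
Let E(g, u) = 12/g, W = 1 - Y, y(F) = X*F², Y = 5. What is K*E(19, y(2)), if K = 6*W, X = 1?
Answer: -288/19 ≈ -15.158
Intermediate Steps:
y(F) = F² (y(F) = 1*F² = F²)
W = -4 (W = 1 - 1*5 = 1 - 5 = -4)
K = -24 (K = 6*(-4) = -24)
K*E(19, y(2)) = -288/19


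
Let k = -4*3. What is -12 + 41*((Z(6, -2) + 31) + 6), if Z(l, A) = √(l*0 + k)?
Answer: 1505 + 82*I*√3 ≈ 1505.0 + 142.03*I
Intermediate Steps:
k = -12
Z(l, A) = 2*I*√3 (Z(l, A) = √(l*0 - 12) = √(0 - 12) = √(-12) = 2*I*√3)
-12 + 41*((Z(6, -2) + 31) + 6) = -12 + 41*((2*I*√3 + 31) + 6) = -12 + 41*((31 + 2*I*√3) + 6) = -12 + 41*(37 + 2*I*√3) = -12 + (1517 + 82*I*√3) = 1505 + 82*I*√3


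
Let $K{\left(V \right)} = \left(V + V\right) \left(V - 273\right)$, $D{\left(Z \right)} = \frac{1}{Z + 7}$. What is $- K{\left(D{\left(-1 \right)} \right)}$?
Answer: $\frac{1637}{18} \approx 90.944$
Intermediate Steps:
$D{\left(Z \right)} = \frac{1}{7 + Z}$
$K{\left(V \right)} = 2 V \left(-273 + V\right)$
$- K{\left(D{\left(-1 \right)} \right)} = - \frac{2 \left(-273 + \frac{1}{7 - 1}\right)}{7 - 1} = - \frac{2 \left(-273 + \frac{1}{6}\right)}{6} = - \frac{2 \left(-1637\right)}{6 \cdot 6} = \left(-1\right) \left(- \frac{1637}{18}\right) = \frac{1637}{18}$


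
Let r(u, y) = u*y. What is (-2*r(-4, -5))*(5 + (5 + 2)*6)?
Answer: -1880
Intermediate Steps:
(-2*r(-4, -5))*(5 + (5 + 2)*6) = (-(-8)*(-5))*(5 + (5 + 2)*6) = (-2*20)*(5 + 7*6) = -40*(5 + 42) = -40*47 = -1880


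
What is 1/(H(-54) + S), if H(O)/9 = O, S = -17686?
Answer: -1/18172 ≈ -5.5030e-5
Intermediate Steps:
H(O) = 9*O
1/(H(-54) + S) = 1/(9*(-54) - 17686) = 1/(-486 - 17686) = 1/(-18172) = -1/18172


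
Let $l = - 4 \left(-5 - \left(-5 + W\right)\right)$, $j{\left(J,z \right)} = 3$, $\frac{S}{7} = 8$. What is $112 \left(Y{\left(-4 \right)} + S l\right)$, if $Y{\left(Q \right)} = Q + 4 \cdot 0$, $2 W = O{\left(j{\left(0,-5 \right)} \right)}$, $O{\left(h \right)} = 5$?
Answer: $62272$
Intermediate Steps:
$S = 56$ ($S = 7 \cdot 8 = 56$)
$W = \frac{5}{2}$ ($W = \frac{1}{2} \cdot 5 = \frac{5}{2} \approx 2.5$)
$Y{\left(Q \right)} = Q$ ($Y{\left(Q \right)} = Q + 0 = Q$)
$l = 10$ ($l = - 4 \left(-5 + \left(5 - \frac{5}{2}\right)\right) = - 4 \left(-5 + \frac{5}{2}\right) = \left(-4\right) \left(- \frac{5}{2}\right) = 10$)
$112 \left(Y{\left(-4 \right)} + S l\right) = 112 \left(-4 + 56 \cdot 10\right) = 112 \left(-4 + 560\right) = 112 \cdot 556 = 62272$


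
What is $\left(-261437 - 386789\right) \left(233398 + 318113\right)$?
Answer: $-357503769486$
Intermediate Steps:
$\left(-261437 - 386789\right) \left(233398 + 318113\right) = \left(-648226\right) 551511 = -357503769486$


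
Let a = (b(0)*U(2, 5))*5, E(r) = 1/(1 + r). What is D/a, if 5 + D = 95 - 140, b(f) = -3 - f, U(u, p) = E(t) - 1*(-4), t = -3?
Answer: 20/21 ≈ 0.95238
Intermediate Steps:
U(u, p) = 7/2 (U(u, p) = 1/(1 - 3) - 1*(-4) = 1/(-2) + 4 = -½ + 4 = 7/2)
a = -105/2 (a = ((-3 - 1*0)*(7/2))*5 = ((-3 + 0)*(7/2))*5 = -3*7/2*5 = -21/2*5 = -105/2 ≈ -52.500)
D = -50 (D = -5 + (95 - 140) = -5 - 45 = -50)
D/a = -50/(-105/2) = -50*(-2/105) = 20/21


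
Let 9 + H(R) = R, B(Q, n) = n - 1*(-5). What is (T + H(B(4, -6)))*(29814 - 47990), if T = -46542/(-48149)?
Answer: 7905614848/48149 ≈ 1.6419e+5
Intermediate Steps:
B(Q, n) = 5 + n (B(Q, n) = n + 5 = 5 + n)
T = 46542/48149 (T = -46542*(-1/48149) = 46542/48149 ≈ 0.96662)
H(R) = -9 + R
(T + H(B(4, -6)))*(29814 - 47990) = (46542/48149 + (-9 + (5 - 6)))*(29814 - 47990) = (46542/48149 + (-9 - 1))*(-18176) = (46542/48149 - 10)*(-18176) = -434948/48149*(-18176) = 7905614848/48149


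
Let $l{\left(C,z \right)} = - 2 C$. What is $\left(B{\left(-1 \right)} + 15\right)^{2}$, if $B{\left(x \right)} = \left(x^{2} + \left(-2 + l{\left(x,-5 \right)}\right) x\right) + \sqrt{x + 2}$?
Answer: $289$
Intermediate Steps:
$B{\left(x \right)} = x^{2} + \sqrt{2 + x} + x \left(-2 - 2 x\right)$ ($B{\left(x \right)} = \left(x^{2} + \left(-2 - 2 x\right) x\right) + \sqrt{x + 2} = \left(x^{2} + x \left(-2 - 2 x\right)\right) + \sqrt{2 + x} = x^{2} + \sqrt{2 + x} + x \left(-2 - 2 x\right)$)
$\left(B{\left(-1 \right)} + 15\right)^{2} = \left(\left(\sqrt{2 - 1} - \left(-1\right)^{2} - -2\right) + 15\right)^{2} = \left(\left(\sqrt{1} - 1 + 2\right) + 15\right)^{2} = \left(\left(1 - 1 + 2\right) + 15\right)^{2} = \left(2 + 15\right)^{2} = 17^{2} = 289$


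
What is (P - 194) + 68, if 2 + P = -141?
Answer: -269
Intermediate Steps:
P = -143 (P = -2 - 141 = -143)
(P - 194) + 68 = (-143 - 194) + 68 = -337 + 68 = -269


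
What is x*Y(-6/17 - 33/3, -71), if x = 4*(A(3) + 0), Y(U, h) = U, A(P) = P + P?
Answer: -4632/17 ≈ -272.47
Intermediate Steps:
A(P) = 2*P
x = 24 (x = 4*(2*3 + 0) = 4*(6 + 0) = 4*6 = 24)
x*Y(-6/17 - 33/3, -71) = 24*(-6/17 - 33/3) = 24*(-6*1/17 - 33*⅓) = 24*(-6/17 - 11) = 24*(-193/17) = -4632/17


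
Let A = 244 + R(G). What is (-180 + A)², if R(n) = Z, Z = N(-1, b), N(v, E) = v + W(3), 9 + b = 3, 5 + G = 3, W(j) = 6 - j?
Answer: 4356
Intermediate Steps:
G = -2 (G = -5 + 3 = -2)
b = -6 (b = -9 + 3 = -6)
N(v, E) = 3 + v (N(v, E) = v + (6 - 1*3) = v + (6 - 3) = v + 3 = 3 + v)
Z = 2 (Z = 3 - 1 = 2)
R(n) = 2
A = 246 (A = 244 + 2 = 246)
(-180 + A)² = (-180 + 246)² = 66² = 4356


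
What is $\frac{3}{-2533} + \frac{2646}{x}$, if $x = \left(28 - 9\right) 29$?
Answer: $\frac{6700665}{1395683} \approx 4.801$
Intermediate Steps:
$x = 551$ ($x = 19 \cdot 29 = 551$)
$\frac{3}{-2533} + \frac{2646}{x} = \frac{3}{-2533} + \frac{2646}{551} = 3 \left(- \frac{1}{2533}\right) + 2646 \cdot \frac{1}{551} = - \frac{3}{2533} + \frac{2646}{551} = \frac{6700665}{1395683}$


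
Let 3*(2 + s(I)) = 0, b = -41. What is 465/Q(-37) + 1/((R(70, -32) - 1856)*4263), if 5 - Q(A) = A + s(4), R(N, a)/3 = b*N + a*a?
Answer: 7328544593/693453684 ≈ 10.568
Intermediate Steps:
s(I) = -2 (s(I) = -2 + (⅓)*0 = -2 + 0 = -2)
R(N, a) = -123*N + 3*a² (R(N, a) = 3*(-41*N + a*a) = 3*(-41*N + a²) = 3*(a² - 41*N) = -123*N + 3*a²)
Q(A) = 7 - A (Q(A) = 5 - (A - 2) = 5 - (-2 + A) = 5 + (2 - A) = 7 - A)
465/Q(-37) + 1/((R(70, -32) - 1856)*4263) = 465/(7 - 1*(-37)) + 1/(((-123*70 + 3*(-32)²) - 1856)*4263) = 465/(7 + 37) + (1/4263)/((-8610 + 3*1024) - 1856) = 465/44 + (1/4263)/((-8610 + 3072) - 1856) = 465*(1/44) + (1/4263)/(-5538 - 1856) = 465/44 + (1/4263)/(-7394) = 465/44 - 1/7394*1/4263 = 465/44 - 1/31520622 = 7328544593/693453684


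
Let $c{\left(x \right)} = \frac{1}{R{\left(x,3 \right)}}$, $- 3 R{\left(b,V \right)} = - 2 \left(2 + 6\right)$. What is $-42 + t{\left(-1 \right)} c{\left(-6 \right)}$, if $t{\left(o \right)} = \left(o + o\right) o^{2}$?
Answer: $- \frac{339}{8} \approx -42.375$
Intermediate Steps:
$R{\left(b,V \right)} = \frac{16}{3}$ ($R{\left(b,V \right)} = - \frac{\left(-2\right) \left(2 + 6\right)}{3} = - \frac{\left(-2\right) 8}{3} = \left(- \frac{1}{3}\right) \left(-16\right) = \frac{16}{3}$)
$c{\left(x \right)} = \frac{3}{16}$ ($c{\left(x \right)} = \frac{1}{\frac{16}{3}} = \frac{3}{16}$)
$t{\left(o \right)} = 2 o^{3}$ ($t{\left(o \right)} = 2 o o^{2} = 2 o^{3}$)
$-42 + t{\left(-1 \right)} c{\left(-6 \right)} = -42 + 2 \left(-1\right)^{3} \cdot \frac{3}{16} = -42 + 2 \left(-1\right) \frac{3}{16} = -42 - \frac{3}{8} = - \frac{339}{8}$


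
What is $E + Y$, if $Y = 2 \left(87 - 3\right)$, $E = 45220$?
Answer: $45388$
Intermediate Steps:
$Y = 168$ ($Y = 2 \cdot 84 = 168$)
$E + Y = 45220 + 168 = 45388$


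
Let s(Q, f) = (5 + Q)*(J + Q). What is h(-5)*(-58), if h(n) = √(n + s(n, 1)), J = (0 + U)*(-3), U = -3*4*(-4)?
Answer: -58*I*√5 ≈ -129.69*I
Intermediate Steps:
U = 48 (U = -12*(-4) = 48)
J = -144 (J = (0 + 48)*(-3) = 48*(-3) = -144)
s(Q, f) = (-144 + Q)*(5 + Q) (s(Q, f) = (5 + Q)*(-144 + Q) = (-144 + Q)*(5 + Q))
h(n) = √(-720 + n² - 138*n) (h(n) = √(n + (-720 + n² - 139*n)) = √(-720 + n² - 138*n))
h(-5)*(-58) = √(-720 + (-5)² - 138*(-5))*(-58) = √(-720 + 25 + 690)*(-58) = √(-5)*(-58) = (I*√5)*(-58) = -58*I*√5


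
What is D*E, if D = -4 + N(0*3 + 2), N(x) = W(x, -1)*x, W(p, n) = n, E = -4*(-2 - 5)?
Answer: -168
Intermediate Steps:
E = 28 (E = -4*(-7) = 28)
N(x) = -x
D = -6 (D = -4 - (0*3 + 2) = -4 - (0 + 2) = -4 - 1*2 = -4 - 2 = -6)
D*E = -6*28 = -168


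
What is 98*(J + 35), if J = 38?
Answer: 7154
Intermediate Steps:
98*(J + 35) = 98*(38 + 35) = 98*73 = 7154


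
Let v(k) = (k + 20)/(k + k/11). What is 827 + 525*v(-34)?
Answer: 69711/68 ≈ 1025.2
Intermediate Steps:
v(k) = 11*(20 + k)/(12*k) (v(k) = (20 + k)/(k + k*(1/11)) = (20 + k)/(k + k/11) = (20 + k)/((12*k/11)) = (20 + k)*(11/(12*k)) = 11*(20 + k)/(12*k))
827 + 525*v(-34) = 827 + 525*((11/12)*(20 - 34)/(-34)) = 827 + 525*((11/12)*(-1/34)*(-14)) = 827 + 525*(77/204) = 827 + 13475/68 = 69711/68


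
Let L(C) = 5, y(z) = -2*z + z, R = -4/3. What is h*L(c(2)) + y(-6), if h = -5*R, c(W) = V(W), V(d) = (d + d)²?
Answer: 118/3 ≈ 39.333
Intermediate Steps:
V(d) = 4*d² (V(d) = (2*d)² = 4*d²)
R = -4/3 (R = -4*⅓ = -4/3 ≈ -1.3333)
y(z) = -z
c(W) = 4*W²
h = 20/3 (h = -5*(-4/3) = 20/3 ≈ 6.6667)
h*L(c(2)) + y(-6) = (20/3)*5 - 1*(-6) = 100/3 + 6 = 118/3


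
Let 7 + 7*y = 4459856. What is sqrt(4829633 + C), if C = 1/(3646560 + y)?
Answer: 4*sqrt(271409177979417386931)/29985769 ≈ 2197.6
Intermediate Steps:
y = 4459849/7 (y = -1 + (1/7)*4459856 = -1 + 4459856/7 = 4459849/7 ≈ 6.3712e+5)
C = 7/29985769 (C = 1/(3646560 + 4459849/7) = 1/(29985769/7) = 7/29985769 ≈ 2.3344e-7)
sqrt(4829633 + C) = sqrt(4829633 + 7/29985769) = sqrt(144820259492784/29985769) = 4*sqrt(271409177979417386931)/29985769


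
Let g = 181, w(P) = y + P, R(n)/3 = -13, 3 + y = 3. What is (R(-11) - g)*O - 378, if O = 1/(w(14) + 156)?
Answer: -6448/17 ≈ -379.29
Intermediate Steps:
y = 0 (y = -3 + 3 = 0)
R(n) = -39 (R(n) = 3*(-13) = -39)
w(P) = P (w(P) = 0 + P = P)
O = 1/170 (O = 1/(14 + 156) = 1/170 ≈ 0.0058824)
(R(-11) - g)*O - 378 = (-39 - 1*181)*(1/170) - 378 = (-39 - 181)*(1/170) - 378 = -220*1/170 - 378 = -22/17 - 378 = -6448/17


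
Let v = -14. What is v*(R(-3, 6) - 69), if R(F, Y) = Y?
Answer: 882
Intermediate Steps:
v*(R(-3, 6) - 69) = -14*(6 - 69) = -14*(-63) = 882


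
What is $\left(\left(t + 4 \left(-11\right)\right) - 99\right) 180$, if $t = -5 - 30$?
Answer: $-32040$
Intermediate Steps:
$t = -35$ ($t = -5 - 30 = -35$)
$\left(\left(t + 4 \left(-11\right)\right) - 99\right) 180 = \left(\left(-35 + 4 \left(-11\right)\right) - 99\right) 180 = \left(\left(-35 - 44\right) - 99\right) 180 = \left(-79 - 99\right) 180 = \left(-178\right) 180 = -32040$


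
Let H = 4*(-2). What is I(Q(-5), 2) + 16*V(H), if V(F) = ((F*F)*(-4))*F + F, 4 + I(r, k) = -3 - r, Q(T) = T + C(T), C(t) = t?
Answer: 32643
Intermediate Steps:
Q(T) = 2*T (Q(T) = T + T = 2*T)
I(r, k) = -7 - r (I(r, k) = -4 + (-3 - r) = -7 - r)
H = -8
V(F) = F - 4*F**3 (V(F) = (F**2*(-4))*F + F = (-4*F**2)*F + F = -4*F**3 + F = F - 4*F**3)
I(Q(-5), 2) + 16*V(H) = (-7 - 2*(-5)) + 16*(-8 - 4*(-8)**3) = (-7 - 1*(-10)) + 16*(-8 - 4*(-512)) = (-7 + 10) + 16*(-8 + 2048) = 3 + 16*2040 = 3 + 32640 = 32643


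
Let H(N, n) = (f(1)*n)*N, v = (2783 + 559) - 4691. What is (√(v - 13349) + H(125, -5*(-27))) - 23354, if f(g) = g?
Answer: -6479 + I*√14698 ≈ -6479.0 + 121.24*I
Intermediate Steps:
v = -1349 (v = 3342 - 4691 = -1349)
H(N, n) = N*n (H(N, n) = (1*n)*N = n*N = N*n)
(√(v - 13349) + H(125, -5*(-27))) - 23354 = (√(-1349 - 13349) + 125*(-5*(-27))) - 23354 = (√(-14698) + 125*135) - 23354 = (I*√14698 + 16875) - 23354 = (16875 + I*√14698) - 23354 = -6479 + I*√14698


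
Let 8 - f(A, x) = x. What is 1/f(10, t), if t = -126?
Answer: 1/134 ≈ 0.0074627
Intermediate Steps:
f(A, x) = 8 - x
1/f(10, t) = 1/(8 - 1*(-126)) = 1/(8 + 126) = 1/134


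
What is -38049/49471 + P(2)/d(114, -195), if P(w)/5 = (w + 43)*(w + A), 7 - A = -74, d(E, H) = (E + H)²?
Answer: 74914604/36064359 ≈ 2.0772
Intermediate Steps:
A = 81 (A = 7 - 1*(-74) = 7 + 74 = 81)
P(w) = 5*(43 + w)*(81 + w) (P(w) = 5*((w + 43)*(w + 81)) = 5*((43 + w)*(81 + w)) = 5*(43 + w)*(81 + w))
-38049/49471 + P(2)/d(114, -195) = -38049/49471 + (17415 + 5*2² + 620*2)/((114 - 195)²) = -38049*1/49471 + (17415 + 5*4 + 1240)/((-81)²) = -38049/49471 + (17415 + 20 + 1240)/6561 = -38049/49471 + 18675*(1/6561) = -38049/49471 + 2075/729 = 74914604/36064359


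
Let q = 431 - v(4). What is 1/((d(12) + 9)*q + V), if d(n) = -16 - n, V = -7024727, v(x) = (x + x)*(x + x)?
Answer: -1/7031700 ≈ -1.4221e-7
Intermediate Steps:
v(x) = 4*x**2 (v(x) = (2*x)*(2*x) = 4*x**2)
q = 367 (q = 431 - 4*4**2 = 431 - 4*16 = 431 - 1*64 = 431 - 64 = 367)
1/((d(12) + 9)*q + V) = 1/(((-16 - 1*12) + 9)*367 - 7024727) = 1/(((-16 - 12) + 9)*367 - 7024727) = 1/((-28 + 9)*367 - 7024727) = 1/(-19*367 - 7024727) = 1/(-6973 - 7024727) = 1/(-7031700) = -1/7031700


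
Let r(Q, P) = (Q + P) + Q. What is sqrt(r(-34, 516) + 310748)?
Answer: 2*sqrt(77799) ≈ 557.85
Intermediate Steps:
r(Q, P) = P + 2*Q (r(Q, P) = (P + Q) + Q = P + 2*Q)
sqrt(r(-34, 516) + 310748) = sqrt((516 + 2*(-34)) + 310748) = sqrt((516 - 68) + 310748) = sqrt(448 + 310748) = sqrt(311196) = 2*sqrt(77799)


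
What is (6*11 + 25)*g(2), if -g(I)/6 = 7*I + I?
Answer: -8736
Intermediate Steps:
g(I) = -48*I (g(I) = -6*(7*I + I) = -48*I)
(6*11 + 25)*g(2) = (6*11 + 25)*(-48*2) = (66 + 25)*(-96) = 91*(-96) = -8736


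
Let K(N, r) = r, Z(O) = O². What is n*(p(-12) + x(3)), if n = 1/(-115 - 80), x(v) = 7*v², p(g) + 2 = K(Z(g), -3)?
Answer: -58/195 ≈ -0.29744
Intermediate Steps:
p(g) = -5 (p(g) = -2 - 3 = -5)
n = -1/195 (n = 1/(-195) = -1/195 ≈ -0.0051282)
n*(p(-12) + x(3)) = -(-5 + 7*3²)/195 = -(-5 + 7*9)/195 = -(-5 + 63)/195 = -1/195*58 = -58/195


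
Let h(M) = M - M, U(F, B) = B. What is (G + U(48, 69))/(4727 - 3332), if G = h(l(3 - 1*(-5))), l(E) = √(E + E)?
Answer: 23/465 ≈ 0.049462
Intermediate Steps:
l(E) = √2*√E (l(E) = √(2*E) = √2*√E)
h(M) = 0
G = 0
(G + U(48, 69))/(4727 - 3332) = (0 + 69)/(4727 - 3332) = 69/1395 = 69*(1/1395) = 23/465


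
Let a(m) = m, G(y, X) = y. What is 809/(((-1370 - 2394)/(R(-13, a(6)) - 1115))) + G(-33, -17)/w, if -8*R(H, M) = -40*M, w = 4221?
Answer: 1234973951/5295948 ≈ 233.19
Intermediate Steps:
R(H, M) = 5*M (R(H, M) = -(-5)*M = 5*M)
809/(((-1370 - 2394)/(R(-13, a(6)) - 1115))) + G(-33, -17)/w = 809/(((-1370 - 2394)/(5*6 - 1115))) - 33/4221 = 809/((-3764/(30 - 1115))) - 33*1/4221 = 809/((-3764/(-1085))) - 11/1407 = 809/((-3764*(-1/1085))) - 11/1407 = 809/(3764/1085) - 11/1407 = 809*(1085/3764) - 11/1407 = 877765/3764 - 11/1407 = 1234973951/5295948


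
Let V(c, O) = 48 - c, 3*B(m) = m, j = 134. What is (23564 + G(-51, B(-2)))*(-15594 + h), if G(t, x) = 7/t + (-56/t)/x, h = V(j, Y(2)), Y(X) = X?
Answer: -18842232640/51 ≈ -3.6946e+8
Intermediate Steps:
B(m) = m/3
h = -86 (h = 48 - 1*134 = 48 - 134 = -86)
G(t, x) = 7/t - 56/(t*x)
(23564 + G(-51, B(-2)))*(-15594 + h) = (23564 + 7*(-8 + (⅓)*(-2))/(-51*((⅓)*(-2))))*(-15594 - 86) = (23564 + 7*(-1/51)*(-8 - ⅔)/(-⅔))*(-15680) = (23564 + 7*(-1/51)*(-3/2)*(-26/3))*(-15680) = (23564 - 91/51)*(-15680) = (1201673/51)*(-15680) = -18842232640/51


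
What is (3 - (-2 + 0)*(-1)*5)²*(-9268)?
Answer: -454132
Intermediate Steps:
(3 - (-2 + 0)*(-1)*5)²*(-9268) = (3 - (-2*(-1))*5)²*(-9268) = (3 - 2*5)²*(-9268) = (3 - 1*10)²*(-9268) = (3 - 10)²*(-9268) = (-7)²*(-9268) = 49*(-9268) = -454132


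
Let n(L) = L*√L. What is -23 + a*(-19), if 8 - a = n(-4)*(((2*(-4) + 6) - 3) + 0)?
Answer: -175 + 760*I ≈ -175.0 + 760.0*I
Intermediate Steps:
n(L) = L^(3/2)
a = 8 - 40*I (a = 8 - (-4)^(3/2)*(((2*(-4) + 6) - 3) + 0) = 8 - (-8*I)*(((-8 + 6) - 3) + 0) = 8 - (-8*I)*((-2 - 3) + 0) = 8 - (-8*I)*(-5 + 0) = 8 - (-8*I)*(-5) = 8 - 40*I ≈ 8.0 - 40.0*I)
-23 + a*(-19) = -23 + (8 - 40*I)*(-19) = -23 + (-152 + 760*I) = -175 + 760*I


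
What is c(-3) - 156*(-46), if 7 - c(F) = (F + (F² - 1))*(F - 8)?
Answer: 7238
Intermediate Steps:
c(F) = 7 - (-8 + F)*(-1 + F + F²) (c(F) = 7 - (F + (F² - 1))*(F - 8) = 7 - (F + (-1 + F²))*(-8 + F) = 7 - (-1 + F + F²)*(-8 + F) = 7 - (-8 + F)*(-1 + F + F²))
c(-3) - 156*(-46) = (-1 - 1*(-3)³ + 7*(-3)² + 9*(-3)) - 156*(-46) = (-1 - 1*(-27) + 7*9 - 27) + 7176 = (-1 + 27 + 63 - 27) + 7176 = 62 + 7176 = 7238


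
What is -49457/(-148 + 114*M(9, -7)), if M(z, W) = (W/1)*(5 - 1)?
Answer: 49457/3340 ≈ 14.807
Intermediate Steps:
M(z, W) = 4*W (M(z, W) = (W*1)*4 = W*4 = 4*W)
-49457/(-148 + 114*M(9, -7)) = -49457/(-148 + 114*(4*(-7))) = -49457/(-148 + 114*(-28)) = -49457/(-148 - 3192) = -49457/(-3340) = -49457*(-1/3340) = 49457/3340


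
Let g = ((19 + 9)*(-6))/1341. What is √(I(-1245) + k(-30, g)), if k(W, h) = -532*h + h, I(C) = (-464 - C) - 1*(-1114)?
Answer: √43547783/149 ≈ 44.289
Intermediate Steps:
I(C) = 650 - C (I(C) = (-464 - C) + 1114 = 650 - C)
g = -56/447 (g = (28*(-6))*(1/1341) = -168*1/1341 = -56/447 ≈ -0.12528)
k(W, h) = -531*h
√(I(-1245) + k(-30, g)) = √((650 - 1*(-1245)) - 531*(-56/447)) = √((650 + 1245) + 9912/149) = √(1895 + 9912/149) = √(292267/149) = √43547783/149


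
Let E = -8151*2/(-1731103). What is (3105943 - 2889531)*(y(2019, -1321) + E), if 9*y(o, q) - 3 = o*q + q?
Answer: -90879357395231636/1416357 ≈ -6.4164e+10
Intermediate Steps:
y(o, q) = 1/3 + q/9 + o*q/9 (y(o, q) = 1/3 + (o*q + q)/9 = 1/3 + (q + o*q)/9 = 1/3 + (q/9 + o*q/9) = 1/3 + q/9 + o*q/9)
E = 1482/157373 (E = -16302*(-1/1731103) = 1482/157373 ≈ 0.0094171)
(3105943 - 2889531)*(y(2019, -1321) + E) = (3105943 - 2889531)*((1/3 + (1/9)*(-1321) + (1/9)*2019*(-1321)) + 1482/157373) = 216412*((1/3 - 1321/9 - 889033/3) + 1482/157373) = 216412*(-2668417/9 + 1482/157373) = 216412*(-419936775203/1416357) = -90879357395231636/1416357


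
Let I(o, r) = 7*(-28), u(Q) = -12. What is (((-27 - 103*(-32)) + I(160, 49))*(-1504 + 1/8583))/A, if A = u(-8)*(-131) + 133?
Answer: -39668837663/14634015 ≈ -2710.7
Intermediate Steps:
I(o, r) = -196
A = 1705 (A = -12*(-131) + 133 = 1572 + 133 = 1705)
(((-27 - 103*(-32)) + I(160, 49))*(-1504 + 1/8583))/A = (((-27 - 103*(-32)) - 196)*(-1504 + 1/8583))/1705 = (((-27 + 3296) - 196)*(-1504 + 1/8583))*(1/1705) = ((3269 - 196)*(-12908831/8583))*(1/1705) = (3073*(-12908831/8583))*(1/1705) = -39668837663/8583*1/1705 = -39668837663/14634015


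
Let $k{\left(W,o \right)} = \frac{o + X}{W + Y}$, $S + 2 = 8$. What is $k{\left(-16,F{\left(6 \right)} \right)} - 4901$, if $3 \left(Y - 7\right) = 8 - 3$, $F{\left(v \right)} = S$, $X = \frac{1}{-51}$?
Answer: $- \frac{1833279}{374} \approx -4901.8$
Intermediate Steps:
$S = 6$ ($S = -2 + 8 = 6$)
$X = - \frac{1}{51} \approx -0.019608$
$F{\left(v \right)} = 6$
$Y = \frac{26}{3}$ ($Y = 7 + \frac{8 - 3}{3} = 7 + \frac{1}{3} \cdot 5 = 7 + \frac{5}{3} = \frac{26}{3} \approx 8.6667$)
$k{\left(W,o \right)} = \frac{- \frac{1}{51} + o}{\frac{26}{3} + W}$ ($k{\left(W,o \right)} = \frac{o - \frac{1}{51}}{W + \frac{26}{3}} = \frac{- \frac{1}{51} + o}{\frac{26}{3} + W}$)
$k{\left(-16,F{\left(6 \right)} \right)} - 4901 = \frac{-1 + 51 \cdot 6}{17 \left(26 + 3 \left(-16\right)\right)} - 4901 = \frac{-1 + 306}{17 \left(26 - 48\right)} - 4901 = \frac{1}{17} \frac{1}{-22} \cdot 305 - 4901 = \frac{1}{17} \left(- \frac{1}{22}\right) 305 - 4901 = - \frac{305}{374} - 4901 = - \frac{1833279}{374}$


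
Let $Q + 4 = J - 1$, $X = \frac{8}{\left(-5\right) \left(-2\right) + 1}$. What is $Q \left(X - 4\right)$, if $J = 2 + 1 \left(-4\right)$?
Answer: $\frac{252}{11} \approx 22.909$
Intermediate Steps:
$J = -2$ ($J = 2 - 4 = -2$)
$X = \frac{8}{11}$ ($X = \frac{8}{10 + 1} = \frac{8}{11} \approx 0.72727$)
$Q = -7$ ($Q = -4 - 3 = -7$)
$Q \left(X - 4\right) = - 7 \left(\frac{8}{11} - 4\right) = \left(-7\right) \left(- \frac{36}{11}\right) = \frac{252}{11}$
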